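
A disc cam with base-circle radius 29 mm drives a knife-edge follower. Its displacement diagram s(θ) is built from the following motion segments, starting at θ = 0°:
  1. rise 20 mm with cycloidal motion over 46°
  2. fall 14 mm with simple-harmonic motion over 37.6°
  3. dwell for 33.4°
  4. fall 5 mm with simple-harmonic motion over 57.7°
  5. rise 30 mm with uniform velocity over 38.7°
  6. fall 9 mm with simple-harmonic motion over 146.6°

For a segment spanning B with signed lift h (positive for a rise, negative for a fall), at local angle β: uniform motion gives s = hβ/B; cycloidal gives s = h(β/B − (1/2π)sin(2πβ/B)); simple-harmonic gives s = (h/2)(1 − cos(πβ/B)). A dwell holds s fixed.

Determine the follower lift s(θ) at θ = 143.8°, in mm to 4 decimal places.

seg 1 [0°–46°] cycloidal, h=20: full span → s += 20 → s = 20.0000
seg 2 [46°–83.6°] simple-harmonic, h=-14: full span → s += -14 → s = 6.0000
seg 3 [83.6°–117°] dwell: s stays 6.0000
seg 4 [117°–174.7°] simple-harmonic, h=-5: θ=143.8° here. β=26.8, B=57.7. -5/2·(1 − cos(π·0.4645)) = -2.2215 → s = 3.7785

3.7785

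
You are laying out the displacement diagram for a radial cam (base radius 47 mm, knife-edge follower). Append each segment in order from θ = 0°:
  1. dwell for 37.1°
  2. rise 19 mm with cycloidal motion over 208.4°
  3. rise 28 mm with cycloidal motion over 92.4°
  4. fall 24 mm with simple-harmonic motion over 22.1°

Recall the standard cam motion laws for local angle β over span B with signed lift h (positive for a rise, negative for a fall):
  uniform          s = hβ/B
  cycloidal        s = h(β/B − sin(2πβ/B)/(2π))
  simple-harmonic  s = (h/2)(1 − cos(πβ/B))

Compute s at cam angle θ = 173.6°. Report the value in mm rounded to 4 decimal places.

seg 1 [0°–37.1°] dwell: s stays 0.0000
seg 2 [37.1°–245.5°] cycloidal, h=19: θ=173.6° here. β=136.5, B=208.4. 19·(0.6550 − sin(2π·0.6550)/(2π)) = 14.9458 → s = 14.9458

14.9458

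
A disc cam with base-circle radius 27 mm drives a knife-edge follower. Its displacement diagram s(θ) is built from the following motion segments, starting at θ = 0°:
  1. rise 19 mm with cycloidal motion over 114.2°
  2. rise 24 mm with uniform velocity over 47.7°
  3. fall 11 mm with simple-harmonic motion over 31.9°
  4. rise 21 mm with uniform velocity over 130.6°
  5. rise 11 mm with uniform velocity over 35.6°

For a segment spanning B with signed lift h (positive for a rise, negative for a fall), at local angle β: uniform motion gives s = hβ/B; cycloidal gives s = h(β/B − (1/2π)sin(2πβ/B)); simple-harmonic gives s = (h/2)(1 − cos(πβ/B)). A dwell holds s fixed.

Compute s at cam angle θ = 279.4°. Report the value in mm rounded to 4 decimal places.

seg 1 [0°–114.2°] cycloidal, h=19: full span → s += 19 → s = 19.0000
seg 2 [114.2°–161.9°] uniform, h=24: full span → s += 24 → s = 43.0000
seg 3 [161.9°–193.8°] simple-harmonic, h=-11: full span → s += -11 → s = 32.0000
seg 4 [193.8°–324.4°] uniform, h=21: θ=279.4° here. β=85.6, B=130.6. 21·85.6/130.6 = 13.7642 → s = 45.7642

45.7642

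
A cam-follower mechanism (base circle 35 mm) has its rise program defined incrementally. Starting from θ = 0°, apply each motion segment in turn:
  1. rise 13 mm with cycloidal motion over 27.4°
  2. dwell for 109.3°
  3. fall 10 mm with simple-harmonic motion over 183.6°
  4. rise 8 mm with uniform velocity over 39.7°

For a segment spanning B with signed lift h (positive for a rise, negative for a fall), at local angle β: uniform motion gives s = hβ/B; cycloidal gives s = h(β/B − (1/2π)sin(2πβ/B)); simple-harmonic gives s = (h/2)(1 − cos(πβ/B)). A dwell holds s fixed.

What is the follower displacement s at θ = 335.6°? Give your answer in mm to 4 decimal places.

seg 1 [0°–27.4°] cycloidal, h=13: full span → s += 13 → s = 13.0000
seg 2 [27.4°–136.7°] dwell: s stays 13.0000
seg 3 [136.7°–320.3°] simple-harmonic, h=-10: full span → s += -10 → s = 3.0000
seg 4 [320.3°–360°] uniform, h=8: θ=335.6° here. β=15.3, B=39.7. 8·15.3/39.7 = 3.0831 → s = 6.0831

6.0831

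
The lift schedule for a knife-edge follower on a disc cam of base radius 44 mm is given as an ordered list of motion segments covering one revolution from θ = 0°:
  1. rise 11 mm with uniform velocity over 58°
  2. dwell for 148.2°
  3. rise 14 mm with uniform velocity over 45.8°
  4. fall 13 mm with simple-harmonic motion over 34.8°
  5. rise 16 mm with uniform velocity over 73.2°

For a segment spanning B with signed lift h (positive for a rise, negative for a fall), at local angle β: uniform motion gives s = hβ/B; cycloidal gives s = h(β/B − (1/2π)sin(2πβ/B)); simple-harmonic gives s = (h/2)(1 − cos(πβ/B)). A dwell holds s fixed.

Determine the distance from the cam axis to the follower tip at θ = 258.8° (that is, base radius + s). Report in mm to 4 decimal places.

seg 1 [0°–58°] uniform, h=11: full span → s += 11 → s = 11.0000
seg 2 [58°–206.2°] dwell: s stays 11.0000
seg 3 [206.2°–252°] uniform, h=14: full span → s += 14 → s = 25.0000
seg 4 [252°–286.8°] simple-harmonic, h=-13: θ=258.8° here. β=6.8, B=34.8. -13/2·(1 − cos(π·0.1954)) = -1.1868 → s = 23.8132
radial distance = base radius + s = 44 + 23.8132 = 67.8132

67.8132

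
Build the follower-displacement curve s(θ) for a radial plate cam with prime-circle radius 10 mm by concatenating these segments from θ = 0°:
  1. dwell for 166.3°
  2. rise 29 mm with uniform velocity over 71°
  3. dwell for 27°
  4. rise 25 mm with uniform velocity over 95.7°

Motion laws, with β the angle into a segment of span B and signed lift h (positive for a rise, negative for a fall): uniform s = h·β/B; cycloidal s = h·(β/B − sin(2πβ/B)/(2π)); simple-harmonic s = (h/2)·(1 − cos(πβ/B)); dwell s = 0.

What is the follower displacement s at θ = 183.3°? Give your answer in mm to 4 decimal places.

seg 1 [0°–166.3°] dwell: s stays 0.0000
seg 2 [166.3°–237.3°] uniform, h=29: θ=183.3° here. β=17, B=71. 29·17/71 = 6.9437 → s = 6.9437

6.9437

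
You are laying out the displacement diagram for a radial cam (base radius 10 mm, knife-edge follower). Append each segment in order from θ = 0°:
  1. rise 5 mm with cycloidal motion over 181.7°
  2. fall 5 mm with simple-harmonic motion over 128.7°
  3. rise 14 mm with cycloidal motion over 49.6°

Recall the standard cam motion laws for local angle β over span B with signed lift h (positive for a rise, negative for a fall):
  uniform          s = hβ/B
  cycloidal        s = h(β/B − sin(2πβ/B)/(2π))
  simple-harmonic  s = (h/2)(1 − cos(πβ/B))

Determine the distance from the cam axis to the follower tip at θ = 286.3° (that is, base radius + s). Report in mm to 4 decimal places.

seg 1 [0°–181.7°] cycloidal, h=5: full span → s += 5 → s = 5.0000
seg 2 [181.7°–310.4°] simple-harmonic, h=-5: θ=286.3° here. β=104.6, B=128.7. -5/2·(1 − cos(π·0.8127)) = -4.5797 → s = 0.4203
radial distance = base radius + s = 10 + 0.4203 = 10.4203

10.4203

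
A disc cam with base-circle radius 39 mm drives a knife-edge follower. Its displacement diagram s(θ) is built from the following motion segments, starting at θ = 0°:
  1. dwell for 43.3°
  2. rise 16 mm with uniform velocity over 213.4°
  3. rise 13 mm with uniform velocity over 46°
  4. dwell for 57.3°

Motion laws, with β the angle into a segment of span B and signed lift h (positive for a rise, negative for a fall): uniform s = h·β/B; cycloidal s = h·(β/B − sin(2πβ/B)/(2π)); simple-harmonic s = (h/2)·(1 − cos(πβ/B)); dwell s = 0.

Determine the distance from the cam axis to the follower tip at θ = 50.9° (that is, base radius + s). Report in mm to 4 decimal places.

seg 1 [0°–43.3°] dwell: s stays 0.0000
seg 2 [43.3°–256.7°] uniform, h=16: θ=50.9° here. β=7.6, B=213.4. 16·7.6/213.4 = 0.5698 → s = 0.5698
radial distance = base radius + s = 39 + 0.5698 = 39.5698

39.5698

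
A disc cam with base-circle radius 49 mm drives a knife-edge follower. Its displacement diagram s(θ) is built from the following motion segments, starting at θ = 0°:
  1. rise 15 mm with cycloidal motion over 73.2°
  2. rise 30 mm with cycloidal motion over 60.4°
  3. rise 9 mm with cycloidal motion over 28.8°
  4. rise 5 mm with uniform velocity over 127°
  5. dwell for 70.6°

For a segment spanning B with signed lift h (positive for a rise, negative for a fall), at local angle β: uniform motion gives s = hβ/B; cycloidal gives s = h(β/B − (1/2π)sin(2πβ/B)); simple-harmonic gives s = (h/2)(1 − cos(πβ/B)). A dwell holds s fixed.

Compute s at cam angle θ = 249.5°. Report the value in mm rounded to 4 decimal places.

seg 1 [0°–73.2°] cycloidal, h=15: full span → s += 15 → s = 15.0000
seg 2 [73.2°–133.6°] cycloidal, h=30: full span → s += 30 → s = 45.0000
seg 3 [133.6°–162.4°] cycloidal, h=9: full span → s += 9 → s = 54.0000
seg 4 [162.4°–289.4°] uniform, h=5: θ=249.5° here. β=87.1, B=127. 5·87.1/127 = 3.4291 → s = 57.4291

57.4291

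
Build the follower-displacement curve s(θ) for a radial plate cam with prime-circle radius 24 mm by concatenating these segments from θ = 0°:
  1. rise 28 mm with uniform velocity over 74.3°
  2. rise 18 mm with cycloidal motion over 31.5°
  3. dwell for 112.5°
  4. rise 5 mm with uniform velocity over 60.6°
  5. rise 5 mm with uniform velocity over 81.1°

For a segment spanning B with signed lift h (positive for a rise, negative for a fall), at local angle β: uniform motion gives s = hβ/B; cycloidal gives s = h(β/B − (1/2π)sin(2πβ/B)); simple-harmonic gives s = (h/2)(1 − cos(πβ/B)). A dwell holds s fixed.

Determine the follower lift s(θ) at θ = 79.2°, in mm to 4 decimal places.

seg 1 [0°–74.3°] uniform, h=28: full span → s += 28 → s = 28.0000
seg 2 [74.3°–105.8°] cycloidal, h=18: θ=79.2° here. β=4.9, B=31.5. 18·(0.1556 − sin(2π·0.1556)/(2π)) = 0.4250 → s = 28.4250

28.4250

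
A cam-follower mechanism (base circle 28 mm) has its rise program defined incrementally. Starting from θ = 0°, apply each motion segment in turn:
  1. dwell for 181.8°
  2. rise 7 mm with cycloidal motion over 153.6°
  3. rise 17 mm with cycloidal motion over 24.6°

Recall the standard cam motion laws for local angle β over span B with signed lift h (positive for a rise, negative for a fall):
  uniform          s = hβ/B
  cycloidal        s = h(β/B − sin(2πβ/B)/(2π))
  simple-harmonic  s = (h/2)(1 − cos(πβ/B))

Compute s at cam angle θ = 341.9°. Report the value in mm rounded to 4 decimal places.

seg 1 [0°–181.8°] dwell: s stays 0.0000
seg 2 [181.8°–335.4°] cycloidal, h=7: full span → s += 7 → s = 7.0000
seg 3 [335.4°–360°] cycloidal, h=17: θ=341.9° here. β=6.5, B=24.6. 17·(0.2642 − sin(2π·0.2642)/(2π)) = 1.7970 → s = 8.7970

8.7970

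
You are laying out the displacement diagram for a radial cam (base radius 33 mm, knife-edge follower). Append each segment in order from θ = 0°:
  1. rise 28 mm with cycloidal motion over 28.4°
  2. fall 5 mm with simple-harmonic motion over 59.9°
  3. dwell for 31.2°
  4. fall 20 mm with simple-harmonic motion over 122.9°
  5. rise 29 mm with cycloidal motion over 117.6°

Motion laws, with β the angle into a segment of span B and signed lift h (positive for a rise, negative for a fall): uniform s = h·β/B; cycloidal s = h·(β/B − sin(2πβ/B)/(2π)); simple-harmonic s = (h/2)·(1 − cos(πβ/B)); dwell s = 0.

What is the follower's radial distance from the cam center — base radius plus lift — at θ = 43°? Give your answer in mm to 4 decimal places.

seg 1 [0°–28.4°] cycloidal, h=28: full span → s += 28 → s = 28.0000
seg 2 [28.4°–88.3°] simple-harmonic, h=-5: θ=43° here. β=14.6, B=59.9. -5/2·(1 − cos(π·0.2437)) = -0.6978 → s = 27.3022
radial distance = base radius + s = 33 + 27.3022 = 60.3022

60.3022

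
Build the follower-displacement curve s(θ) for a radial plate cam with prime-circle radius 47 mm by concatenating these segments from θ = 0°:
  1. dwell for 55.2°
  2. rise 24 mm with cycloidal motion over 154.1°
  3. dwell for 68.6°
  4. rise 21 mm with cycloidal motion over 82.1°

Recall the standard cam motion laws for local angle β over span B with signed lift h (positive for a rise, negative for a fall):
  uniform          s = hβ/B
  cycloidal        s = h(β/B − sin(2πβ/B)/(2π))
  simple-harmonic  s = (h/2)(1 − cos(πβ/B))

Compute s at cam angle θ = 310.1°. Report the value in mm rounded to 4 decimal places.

seg 1 [0°–55.2°] dwell: s stays 0.0000
seg 2 [55.2°–209.3°] cycloidal, h=24: full span → s += 24 → s = 24.0000
seg 3 [209.3°–277.9°] dwell: s stays 24.0000
seg 4 [277.9°–360°] cycloidal, h=21: θ=310.1° here. β=32.2, B=82.1. 21·(0.3922 − sin(2π·0.3922)/(2π)) = 6.1417 → s = 30.1417

30.1417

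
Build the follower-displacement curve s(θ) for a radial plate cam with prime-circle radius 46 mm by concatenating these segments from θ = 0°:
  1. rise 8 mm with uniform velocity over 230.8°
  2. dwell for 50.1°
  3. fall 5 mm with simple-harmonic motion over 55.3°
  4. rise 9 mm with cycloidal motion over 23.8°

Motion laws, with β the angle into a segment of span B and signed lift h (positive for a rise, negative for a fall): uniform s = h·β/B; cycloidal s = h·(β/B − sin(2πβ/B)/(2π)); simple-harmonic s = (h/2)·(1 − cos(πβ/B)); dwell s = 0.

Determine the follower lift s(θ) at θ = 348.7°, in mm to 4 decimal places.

seg 1 [0°–230.8°] uniform, h=8: full span → s += 8 → s = 8.0000
seg 2 [230.8°–280.9°] dwell: s stays 8.0000
seg 3 [280.9°–336.2°] simple-harmonic, h=-5: full span → s += -5 → s = 3.0000
seg 4 [336.2°–360°] cycloidal, h=9: θ=348.7° here. β=12.5, B=23.8. 9·(0.5252 − sin(2π·0.5252)/(2π)) = 4.9528 → s = 7.9528

7.9528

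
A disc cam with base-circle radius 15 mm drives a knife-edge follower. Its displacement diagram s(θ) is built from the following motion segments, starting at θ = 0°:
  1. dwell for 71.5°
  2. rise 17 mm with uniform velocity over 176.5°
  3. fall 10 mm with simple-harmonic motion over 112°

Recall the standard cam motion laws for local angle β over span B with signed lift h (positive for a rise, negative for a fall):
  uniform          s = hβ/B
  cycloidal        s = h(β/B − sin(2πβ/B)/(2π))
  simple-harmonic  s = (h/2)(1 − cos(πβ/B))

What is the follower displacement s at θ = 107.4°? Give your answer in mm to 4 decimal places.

seg 1 [0°–71.5°] dwell: s stays 0.0000
seg 2 [71.5°–248°] uniform, h=17: θ=107.4° here. β=35.9, B=176.5. 17·35.9/176.5 = 3.4578 → s = 3.4578

3.4578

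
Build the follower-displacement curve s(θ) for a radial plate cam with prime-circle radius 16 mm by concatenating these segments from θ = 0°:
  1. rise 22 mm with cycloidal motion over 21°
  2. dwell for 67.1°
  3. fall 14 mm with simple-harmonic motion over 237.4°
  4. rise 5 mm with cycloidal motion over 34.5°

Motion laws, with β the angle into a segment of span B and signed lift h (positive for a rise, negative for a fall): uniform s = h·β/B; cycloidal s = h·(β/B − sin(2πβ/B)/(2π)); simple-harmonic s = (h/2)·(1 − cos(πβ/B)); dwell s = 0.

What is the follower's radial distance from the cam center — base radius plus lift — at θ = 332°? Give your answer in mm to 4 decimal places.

seg 1 [0°–21°] cycloidal, h=22: full span → s += 22 → s = 22.0000
seg 2 [21°–88.1°] dwell: s stays 22.0000
seg 3 [88.1°–325.5°] simple-harmonic, h=-14: full span → s += -14 → s = 8.0000
seg 4 [325.5°–360°] cycloidal, h=5: θ=332° here. β=6.5, B=34.5. 5·(0.1884 − sin(2π·0.1884)/(2π)) = 0.2051 → s = 8.2051
radial distance = base radius + s = 16 + 8.2051 = 24.2051

24.2051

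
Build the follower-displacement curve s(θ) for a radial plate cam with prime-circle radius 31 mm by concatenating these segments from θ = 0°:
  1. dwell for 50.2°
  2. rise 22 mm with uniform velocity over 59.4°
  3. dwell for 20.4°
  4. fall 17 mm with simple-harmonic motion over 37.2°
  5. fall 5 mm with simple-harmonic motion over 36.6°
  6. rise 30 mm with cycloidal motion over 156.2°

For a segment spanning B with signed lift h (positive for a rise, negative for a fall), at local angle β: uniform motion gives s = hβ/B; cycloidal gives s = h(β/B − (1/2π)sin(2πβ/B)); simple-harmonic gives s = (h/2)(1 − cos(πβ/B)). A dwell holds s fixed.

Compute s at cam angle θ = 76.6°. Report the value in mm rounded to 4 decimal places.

seg 1 [0°–50.2°] dwell: s stays 0.0000
seg 2 [50.2°–109.6°] uniform, h=22: θ=76.6° here. β=26.4, B=59.4. 22·26.4/59.4 = 9.7778 → s = 9.7778

9.7778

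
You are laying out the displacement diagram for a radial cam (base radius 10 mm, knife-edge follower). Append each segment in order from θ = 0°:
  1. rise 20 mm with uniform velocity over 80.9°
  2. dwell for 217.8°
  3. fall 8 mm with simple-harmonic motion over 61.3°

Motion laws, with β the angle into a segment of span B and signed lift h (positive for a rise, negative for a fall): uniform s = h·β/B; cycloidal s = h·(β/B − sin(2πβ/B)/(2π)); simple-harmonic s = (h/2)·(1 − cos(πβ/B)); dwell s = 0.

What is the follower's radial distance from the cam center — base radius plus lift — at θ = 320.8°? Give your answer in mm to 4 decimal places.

seg 1 [0°–80.9°] uniform, h=20: full span → s += 20 → s = 20.0000
seg 2 [80.9°–298.7°] dwell: s stays 20.0000
seg 3 [298.7°–360°] simple-harmonic, h=-8: θ=320.8° here. β=22.1, B=61.3. -8/2·(1 − cos(π·0.3605)) = -2.3028 → s = 17.6972
radial distance = base radius + s = 10 + 17.6972 = 27.6972

27.6972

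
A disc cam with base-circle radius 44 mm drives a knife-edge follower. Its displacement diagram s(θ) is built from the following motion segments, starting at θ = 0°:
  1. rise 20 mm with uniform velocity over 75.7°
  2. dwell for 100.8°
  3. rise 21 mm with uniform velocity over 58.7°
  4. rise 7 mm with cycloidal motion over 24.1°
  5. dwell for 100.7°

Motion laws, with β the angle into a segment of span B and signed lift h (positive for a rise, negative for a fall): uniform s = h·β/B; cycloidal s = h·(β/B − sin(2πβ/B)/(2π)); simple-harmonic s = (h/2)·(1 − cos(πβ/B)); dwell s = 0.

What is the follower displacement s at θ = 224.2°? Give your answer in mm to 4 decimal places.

seg 1 [0°–75.7°] uniform, h=20: full span → s += 20 → s = 20.0000
seg 2 [75.7°–176.5°] dwell: s stays 20.0000
seg 3 [176.5°–235.2°] uniform, h=21: θ=224.2° here. β=47.7, B=58.7. 21·47.7/58.7 = 17.0647 → s = 37.0647

37.0647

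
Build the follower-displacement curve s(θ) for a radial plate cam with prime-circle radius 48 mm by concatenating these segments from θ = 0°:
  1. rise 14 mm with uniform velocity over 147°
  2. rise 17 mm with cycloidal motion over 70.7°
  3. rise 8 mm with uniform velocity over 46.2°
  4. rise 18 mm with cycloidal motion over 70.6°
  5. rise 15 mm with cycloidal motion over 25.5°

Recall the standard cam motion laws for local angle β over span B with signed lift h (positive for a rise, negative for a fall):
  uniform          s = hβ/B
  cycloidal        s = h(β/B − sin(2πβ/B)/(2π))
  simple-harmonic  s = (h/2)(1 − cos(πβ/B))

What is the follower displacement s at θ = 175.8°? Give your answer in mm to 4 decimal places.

seg 1 [0°–147°] uniform, h=14: full span → s += 14 → s = 14.0000
seg 2 [147°–217.7°] cycloidal, h=17: θ=175.8° here. β=28.8, B=70.7. 17·(0.4074 − sin(2π·0.4074)/(2π)) = 5.4375 → s = 19.4375

19.4375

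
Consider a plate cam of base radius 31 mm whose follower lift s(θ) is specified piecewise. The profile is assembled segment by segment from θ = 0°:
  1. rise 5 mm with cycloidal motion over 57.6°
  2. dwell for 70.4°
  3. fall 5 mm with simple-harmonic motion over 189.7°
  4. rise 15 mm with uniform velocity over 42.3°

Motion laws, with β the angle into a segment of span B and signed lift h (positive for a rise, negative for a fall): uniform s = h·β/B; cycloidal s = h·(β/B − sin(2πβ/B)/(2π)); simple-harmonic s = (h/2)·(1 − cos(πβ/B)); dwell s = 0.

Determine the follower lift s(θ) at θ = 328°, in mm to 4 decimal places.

seg 1 [0°–57.6°] cycloidal, h=5: full span → s += 5 → s = 5.0000
seg 2 [57.6°–128°] dwell: s stays 5.0000
seg 3 [128°–317.7°] simple-harmonic, h=-5: full span → s += -5 → s = 0.0000
seg 4 [317.7°–360°] uniform, h=15: θ=328° here. β=10.3, B=42.3. 15·10.3/42.3 = 3.6525 → s = 3.6525

3.6525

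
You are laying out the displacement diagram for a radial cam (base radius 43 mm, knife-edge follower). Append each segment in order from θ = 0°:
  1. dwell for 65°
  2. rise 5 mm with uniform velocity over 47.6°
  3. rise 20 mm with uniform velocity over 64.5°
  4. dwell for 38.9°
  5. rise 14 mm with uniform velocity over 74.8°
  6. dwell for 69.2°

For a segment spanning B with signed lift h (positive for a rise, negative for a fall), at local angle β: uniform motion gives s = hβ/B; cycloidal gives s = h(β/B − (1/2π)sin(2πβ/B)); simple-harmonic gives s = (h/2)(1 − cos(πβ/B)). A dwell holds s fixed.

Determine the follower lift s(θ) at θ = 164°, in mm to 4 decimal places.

seg 1 [0°–65°] dwell: s stays 0.0000
seg 2 [65°–112.6°] uniform, h=5: full span → s += 5 → s = 5.0000
seg 3 [112.6°–177.1°] uniform, h=20: θ=164° here. β=51.4, B=64.5. 20·51.4/64.5 = 15.9380 → s = 20.9380

20.9380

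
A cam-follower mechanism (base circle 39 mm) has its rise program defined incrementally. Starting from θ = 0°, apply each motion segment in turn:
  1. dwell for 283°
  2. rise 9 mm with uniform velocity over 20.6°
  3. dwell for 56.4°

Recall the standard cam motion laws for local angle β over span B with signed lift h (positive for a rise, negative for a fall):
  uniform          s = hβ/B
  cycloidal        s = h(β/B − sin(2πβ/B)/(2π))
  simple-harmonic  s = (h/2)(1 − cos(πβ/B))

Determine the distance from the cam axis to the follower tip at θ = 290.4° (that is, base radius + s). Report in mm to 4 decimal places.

seg 1 [0°–283°] dwell: s stays 0.0000
seg 2 [283°–303.6°] uniform, h=9: θ=290.4° here. β=7.4, B=20.6. 9·7.4/20.6 = 3.2330 → s = 3.2330
radial distance = base radius + s = 39 + 3.2330 = 42.2330

42.2330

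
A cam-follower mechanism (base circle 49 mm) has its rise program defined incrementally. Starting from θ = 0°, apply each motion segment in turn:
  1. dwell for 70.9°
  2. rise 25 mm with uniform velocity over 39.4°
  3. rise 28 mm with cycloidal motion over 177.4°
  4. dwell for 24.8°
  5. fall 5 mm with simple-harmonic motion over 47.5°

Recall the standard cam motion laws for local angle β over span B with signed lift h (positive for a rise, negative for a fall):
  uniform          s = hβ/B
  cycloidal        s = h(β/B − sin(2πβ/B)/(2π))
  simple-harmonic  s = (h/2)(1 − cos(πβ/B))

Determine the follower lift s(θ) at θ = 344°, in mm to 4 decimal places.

seg 1 [0°–70.9°] dwell: s stays 0.0000
seg 2 [70.9°–110.3°] uniform, h=25: full span → s += 25 → s = 25.0000
seg 3 [110.3°–287.7°] cycloidal, h=28: full span → s += 28 → s = 53.0000
seg 4 [287.7°–312.5°] dwell: s stays 53.0000
seg 5 [312.5°–360°] simple-harmonic, h=-5: θ=344° here. β=31.5, B=47.5. -5/2·(1 − cos(π·0.6632)) = -3.7261 → s = 49.2739

49.2739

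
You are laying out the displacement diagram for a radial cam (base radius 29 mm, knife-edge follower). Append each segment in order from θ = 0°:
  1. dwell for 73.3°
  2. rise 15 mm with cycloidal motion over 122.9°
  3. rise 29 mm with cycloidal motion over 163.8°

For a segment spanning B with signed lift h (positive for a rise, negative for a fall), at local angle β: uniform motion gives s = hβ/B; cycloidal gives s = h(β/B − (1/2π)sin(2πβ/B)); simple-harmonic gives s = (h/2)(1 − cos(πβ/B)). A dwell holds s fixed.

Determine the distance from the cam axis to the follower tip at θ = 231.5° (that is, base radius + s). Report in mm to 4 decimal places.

seg 1 [0°–73.3°] dwell: s stays 0.0000
seg 2 [73.3°–196.2°] cycloidal, h=15: full span → s += 15 → s = 15.0000
seg 3 [196.2°–360°] cycloidal, h=29: θ=231.5° here. β=35.3, B=163.8. 29·(0.2155 − sin(2π·0.2155)/(2π)) = 1.7422 → s = 16.7422
radial distance = base radius + s = 29 + 16.7422 = 45.7422

45.7422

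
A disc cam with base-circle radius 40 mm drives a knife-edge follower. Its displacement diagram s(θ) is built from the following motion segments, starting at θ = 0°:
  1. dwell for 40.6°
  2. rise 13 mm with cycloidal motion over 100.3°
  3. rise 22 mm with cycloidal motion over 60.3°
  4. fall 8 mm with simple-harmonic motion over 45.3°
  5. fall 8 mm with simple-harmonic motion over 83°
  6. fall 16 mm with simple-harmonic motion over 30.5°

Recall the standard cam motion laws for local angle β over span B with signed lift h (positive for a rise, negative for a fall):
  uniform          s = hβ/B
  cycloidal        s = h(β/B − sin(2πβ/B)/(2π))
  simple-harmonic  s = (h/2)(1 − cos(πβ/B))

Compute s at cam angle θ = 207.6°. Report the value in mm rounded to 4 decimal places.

seg 1 [0°–40.6°] dwell: s stays 0.0000
seg 2 [40.6°–140.9°] cycloidal, h=13: full span → s += 13 → s = 13.0000
seg 3 [140.9°–201.2°] cycloidal, h=22: full span → s += 22 → s = 35.0000
seg 4 [201.2°–246.5°] simple-harmonic, h=-8: θ=207.6° here. β=6.4, B=45.3. -8/2·(1 − cos(π·0.1413)) = -0.3876 → s = 34.6124

34.6124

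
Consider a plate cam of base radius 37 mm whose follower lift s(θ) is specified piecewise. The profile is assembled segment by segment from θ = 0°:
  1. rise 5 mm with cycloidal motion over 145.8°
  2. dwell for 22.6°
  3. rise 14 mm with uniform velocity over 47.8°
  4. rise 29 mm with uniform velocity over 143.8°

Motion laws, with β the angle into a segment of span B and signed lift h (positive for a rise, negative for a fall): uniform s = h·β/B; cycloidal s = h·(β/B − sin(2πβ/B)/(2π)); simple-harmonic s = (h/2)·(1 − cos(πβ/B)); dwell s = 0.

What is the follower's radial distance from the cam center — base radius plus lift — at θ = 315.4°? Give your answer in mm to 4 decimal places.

seg 1 [0°–145.8°] cycloidal, h=5: full span → s += 5 → s = 5.0000
seg 2 [145.8°–168.4°] dwell: s stays 5.0000
seg 3 [168.4°–216.2°] uniform, h=14: full span → s += 14 → s = 19.0000
seg 4 [216.2°–360°] uniform, h=29: θ=315.4° here. β=99.2, B=143.8. 29·99.2/143.8 = 20.0056 → s = 39.0056
radial distance = base radius + s = 37 + 39.0056 = 76.0056

76.0056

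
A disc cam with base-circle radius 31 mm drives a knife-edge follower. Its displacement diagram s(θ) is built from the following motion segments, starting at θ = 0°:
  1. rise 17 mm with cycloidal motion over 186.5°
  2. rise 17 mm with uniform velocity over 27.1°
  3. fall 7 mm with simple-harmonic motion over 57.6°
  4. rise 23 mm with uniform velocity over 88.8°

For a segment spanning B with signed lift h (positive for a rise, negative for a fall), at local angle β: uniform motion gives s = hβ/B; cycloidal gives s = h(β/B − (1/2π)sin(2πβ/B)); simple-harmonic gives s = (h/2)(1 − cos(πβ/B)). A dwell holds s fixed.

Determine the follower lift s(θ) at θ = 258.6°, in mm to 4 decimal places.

seg 1 [0°–186.5°] cycloidal, h=17: full span → s += 17 → s = 17.0000
seg 2 [186.5°–213.6°] uniform, h=17: full span → s += 17 → s = 34.0000
seg 3 [213.6°–271.2°] simple-harmonic, h=-7: θ=258.6° here. β=45, B=57.6. -7/2·(1 − cos(π·0.7813)) = -6.2055 → s = 27.7945

27.7945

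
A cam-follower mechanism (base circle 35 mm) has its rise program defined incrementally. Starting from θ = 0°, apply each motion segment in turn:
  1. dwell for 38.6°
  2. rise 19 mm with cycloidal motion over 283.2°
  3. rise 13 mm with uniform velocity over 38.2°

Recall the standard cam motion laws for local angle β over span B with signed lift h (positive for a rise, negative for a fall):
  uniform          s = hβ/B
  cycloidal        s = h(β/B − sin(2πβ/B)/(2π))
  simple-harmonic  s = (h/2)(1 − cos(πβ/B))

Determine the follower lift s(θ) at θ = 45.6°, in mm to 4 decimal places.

seg 1 [0°–38.6°] dwell: s stays 0.0000
seg 2 [38.6°–321.8°] cycloidal, h=19: θ=45.6° here. β=7, B=283.2. 19·(0.0247 − sin(2π·0.0247)/(2π)) = 0.0019 → s = 0.0019

0.0019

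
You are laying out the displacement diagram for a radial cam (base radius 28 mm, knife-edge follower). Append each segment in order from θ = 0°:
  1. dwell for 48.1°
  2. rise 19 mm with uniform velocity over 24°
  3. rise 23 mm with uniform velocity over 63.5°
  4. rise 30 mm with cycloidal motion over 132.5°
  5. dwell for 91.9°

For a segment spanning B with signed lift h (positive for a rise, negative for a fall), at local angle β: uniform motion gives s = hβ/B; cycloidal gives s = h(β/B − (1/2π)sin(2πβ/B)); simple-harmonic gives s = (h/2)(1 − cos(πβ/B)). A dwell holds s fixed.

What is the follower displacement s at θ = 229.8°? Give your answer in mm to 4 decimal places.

seg 1 [0°–48.1°] dwell: s stays 0.0000
seg 2 [48.1°–72.1°] uniform, h=19: full span → s += 19 → s = 19.0000
seg 3 [72.1°–135.6°] uniform, h=23: full span → s += 23 → s = 42.0000
seg 4 [135.6°–268.1°] cycloidal, h=30: θ=229.8° here. β=94.2, B=132.5. 30·(0.7109 − sin(2π·0.7109)/(2π)) = 25.9599 → s = 67.9599

67.9599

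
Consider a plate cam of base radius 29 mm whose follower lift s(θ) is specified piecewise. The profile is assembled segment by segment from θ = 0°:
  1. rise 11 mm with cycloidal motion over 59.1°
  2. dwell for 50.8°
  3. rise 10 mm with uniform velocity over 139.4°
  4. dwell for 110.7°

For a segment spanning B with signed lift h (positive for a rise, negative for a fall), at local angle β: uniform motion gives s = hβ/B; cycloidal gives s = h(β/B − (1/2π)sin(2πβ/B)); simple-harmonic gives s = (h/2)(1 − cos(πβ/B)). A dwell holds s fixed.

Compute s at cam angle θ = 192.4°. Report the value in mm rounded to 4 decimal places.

seg 1 [0°–59.1°] cycloidal, h=11: full span → s += 11 → s = 11.0000
seg 2 [59.1°–109.9°] dwell: s stays 11.0000
seg 3 [109.9°–249.3°] uniform, h=10: θ=192.4° here. β=82.5, B=139.4. 10·82.5/139.4 = 5.9182 → s = 16.9182

16.9182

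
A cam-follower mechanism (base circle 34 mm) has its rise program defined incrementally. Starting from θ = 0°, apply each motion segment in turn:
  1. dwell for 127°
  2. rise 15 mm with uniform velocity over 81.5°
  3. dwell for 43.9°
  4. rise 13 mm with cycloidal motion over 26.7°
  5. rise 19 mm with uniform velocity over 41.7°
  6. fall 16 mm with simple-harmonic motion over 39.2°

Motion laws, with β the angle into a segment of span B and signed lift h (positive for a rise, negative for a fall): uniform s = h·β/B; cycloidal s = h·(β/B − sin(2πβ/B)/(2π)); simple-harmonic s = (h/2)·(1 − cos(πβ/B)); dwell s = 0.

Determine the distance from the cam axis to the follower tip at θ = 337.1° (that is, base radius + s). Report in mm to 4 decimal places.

seg 1 [0°–127°] dwell: s stays 0.0000
seg 2 [127°–208.5°] uniform, h=15: full span → s += 15 → s = 15.0000
seg 3 [208.5°–252.4°] dwell: s stays 15.0000
seg 4 [252.4°–279.1°] cycloidal, h=13: full span → s += 13 → s = 28.0000
seg 5 [279.1°–320.8°] uniform, h=19: full span → s += 19 → s = 47.0000
seg 6 [320.8°–360°] simple-harmonic, h=-16: θ=337.1° here. β=16.3, B=39.2. -16/2·(1 − cos(π·0.4158)) = -5.9088 → s = 41.0912
radial distance = base radius + s = 34 + 41.0912 = 75.0912

75.0912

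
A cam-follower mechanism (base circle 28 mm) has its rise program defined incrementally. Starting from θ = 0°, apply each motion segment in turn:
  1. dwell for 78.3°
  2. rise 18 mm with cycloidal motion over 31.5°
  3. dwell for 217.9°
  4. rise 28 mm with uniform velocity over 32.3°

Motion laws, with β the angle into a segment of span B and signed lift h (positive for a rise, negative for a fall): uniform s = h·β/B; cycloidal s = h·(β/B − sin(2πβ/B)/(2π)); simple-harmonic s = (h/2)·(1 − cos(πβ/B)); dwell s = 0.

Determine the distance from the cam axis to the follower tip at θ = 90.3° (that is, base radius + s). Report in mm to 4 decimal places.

seg 1 [0°–78.3°] dwell: s stays 0.0000
seg 2 [78.3°–109.8°] cycloidal, h=18: θ=90.3° here. β=12, B=31.5. 18·(0.3810 − sin(2π·0.3810)/(2π)) = 4.9086 → s = 4.9086
radial distance = base radius + s = 28 + 4.9086 = 32.9086

32.9086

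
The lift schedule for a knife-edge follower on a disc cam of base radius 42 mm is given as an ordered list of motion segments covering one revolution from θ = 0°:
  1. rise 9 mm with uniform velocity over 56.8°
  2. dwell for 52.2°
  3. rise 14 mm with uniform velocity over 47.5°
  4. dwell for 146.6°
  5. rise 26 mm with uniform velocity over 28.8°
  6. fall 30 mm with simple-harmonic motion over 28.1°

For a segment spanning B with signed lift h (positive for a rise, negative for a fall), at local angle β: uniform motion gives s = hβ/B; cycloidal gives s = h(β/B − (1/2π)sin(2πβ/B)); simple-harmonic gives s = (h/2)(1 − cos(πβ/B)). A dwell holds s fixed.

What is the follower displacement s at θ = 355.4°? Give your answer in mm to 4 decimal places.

seg 1 [0°–56.8°] uniform, h=9: full span → s += 9 → s = 9.0000
seg 2 [56.8°–109°] dwell: s stays 9.0000
seg 3 [109°–156.5°] uniform, h=14: full span → s += 14 → s = 23.0000
seg 4 [156.5°–303.1°] dwell: s stays 23.0000
seg 5 [303.1°–331.9°] uniform, h=26: full span → s += 26 → s = 49.0000
seg 6 [331.9°–360°] simple-harmonic, h=-30: θ=355.4° here. β=23.5, B=28.1. -30/2·(1 − cos(π·0.8363)) = -28.0597 → s = 20.9403

20.9403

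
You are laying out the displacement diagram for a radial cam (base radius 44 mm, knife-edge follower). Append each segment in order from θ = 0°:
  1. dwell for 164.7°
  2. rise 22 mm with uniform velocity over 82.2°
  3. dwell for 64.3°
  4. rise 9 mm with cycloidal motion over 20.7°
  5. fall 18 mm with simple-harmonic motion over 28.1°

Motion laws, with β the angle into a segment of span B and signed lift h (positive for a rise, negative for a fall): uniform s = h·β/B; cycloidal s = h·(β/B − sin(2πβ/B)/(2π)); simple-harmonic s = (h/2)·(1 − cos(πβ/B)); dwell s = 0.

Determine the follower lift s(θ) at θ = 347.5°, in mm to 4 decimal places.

seg 1 [0°–164.7°] dwell: s stays 0.0000
seg 2 [164.7°–246.9°] uniform, h=22: full span → s += 22 → s = 22.0000
seg 3 [246.9°–311.2°] dwell: s stays 22.0000
seg 4 [311.2°–331.9°] cycloidal, h=9: full span → s += 9 → s = 31.0000
seg 5 [331.9°–360°] simple-harmonic, h=-18: θ=347.5° here. β=15.6, B=28.1. -18/2·(1 − cos(π·0.5552)) = -10.5518 → s = 20.4482

20.4482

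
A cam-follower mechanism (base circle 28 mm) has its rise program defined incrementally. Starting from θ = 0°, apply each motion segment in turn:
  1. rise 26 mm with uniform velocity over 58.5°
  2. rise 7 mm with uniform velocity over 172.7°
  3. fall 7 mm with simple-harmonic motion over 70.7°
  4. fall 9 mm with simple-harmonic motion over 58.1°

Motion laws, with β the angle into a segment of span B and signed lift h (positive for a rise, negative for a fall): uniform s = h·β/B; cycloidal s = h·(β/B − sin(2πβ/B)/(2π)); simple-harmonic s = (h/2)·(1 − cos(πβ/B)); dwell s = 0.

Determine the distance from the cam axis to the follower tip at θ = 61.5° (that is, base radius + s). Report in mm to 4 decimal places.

seg 1 [0°–58.5°] uniform, h=26: full span → s += 26 → s = 26.0000
seg 2 [58.5°–231.2°] uniform, h=7: θ=61.5° here. β=3, B=172.7. 7·3/172.7 = 0.1216 → s = 26.1216
radial distance = base radius + s = 28 + 26.1216 = 54.1216

54.1216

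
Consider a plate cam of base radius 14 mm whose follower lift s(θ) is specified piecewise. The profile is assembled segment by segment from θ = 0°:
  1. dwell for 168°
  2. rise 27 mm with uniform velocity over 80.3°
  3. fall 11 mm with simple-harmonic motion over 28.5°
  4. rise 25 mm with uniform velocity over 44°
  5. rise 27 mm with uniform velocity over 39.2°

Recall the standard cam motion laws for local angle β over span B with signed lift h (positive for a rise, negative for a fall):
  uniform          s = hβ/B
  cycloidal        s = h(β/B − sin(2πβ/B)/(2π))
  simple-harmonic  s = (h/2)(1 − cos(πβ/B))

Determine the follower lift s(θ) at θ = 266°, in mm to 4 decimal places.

seg 1 [0°–168°] dwell: s stays 0.0000
seg 2 [168°–248.3°] uniform, h=27: full span → s += 27 → s = 27.0000
seg 3 [248.3°–276.8°] simple-harmonic, h=-11: θ=266° here. β=17.7, B=28.5. -11/2·(1 − cos(π·0.6211)) = -7.5416 → s = 19.4584

19.4584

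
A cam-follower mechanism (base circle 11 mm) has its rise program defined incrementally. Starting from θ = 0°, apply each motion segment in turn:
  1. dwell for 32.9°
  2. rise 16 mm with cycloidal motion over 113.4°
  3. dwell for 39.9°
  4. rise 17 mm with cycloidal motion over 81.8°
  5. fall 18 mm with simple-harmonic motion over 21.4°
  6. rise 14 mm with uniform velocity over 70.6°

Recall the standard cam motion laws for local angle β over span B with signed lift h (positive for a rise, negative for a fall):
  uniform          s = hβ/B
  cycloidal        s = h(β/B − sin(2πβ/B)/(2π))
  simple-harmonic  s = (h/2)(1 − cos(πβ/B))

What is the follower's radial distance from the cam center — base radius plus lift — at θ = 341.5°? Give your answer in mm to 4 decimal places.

seg 1 [0°–32.9°] dwell: s stays 0.0000
seg 2 [32.9°–146.3°] cycloidal, h=16: full span → s += 16 → s = 16.0000
seg 3 [146.3°–186.2°] dwell: s stays 16.0000
seg 4 [186.2°–268°] cycloidal, h=17: full span → s += 17 → s = 33.0000
seg 5 [268°–289.4°] simple-harmonic, h=-18: full span → s += -18 → s = 15.0000
seg 6 [289.4°–360°] uniform, h=14: θ=341.5° here. β=52.1, B=70.6. 14·52.1/70.6 = 10.3314 → s = 25.3314
radial distance = base radius + s = 11 + 25.3314 = 36.3314

36.3314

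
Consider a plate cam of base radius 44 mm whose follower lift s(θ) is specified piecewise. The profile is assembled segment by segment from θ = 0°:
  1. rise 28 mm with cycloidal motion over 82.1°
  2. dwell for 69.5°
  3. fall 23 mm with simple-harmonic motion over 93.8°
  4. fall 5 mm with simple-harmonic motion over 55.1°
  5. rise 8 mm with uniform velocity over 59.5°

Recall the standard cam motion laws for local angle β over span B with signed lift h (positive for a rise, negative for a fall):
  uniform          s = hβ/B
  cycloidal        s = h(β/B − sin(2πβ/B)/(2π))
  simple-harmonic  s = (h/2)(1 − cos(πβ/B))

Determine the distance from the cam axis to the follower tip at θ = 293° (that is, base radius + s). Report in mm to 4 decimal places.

seg 1 [0°–82.1°] cycloidal, h=28: full span → s += 28 → s = 28.0000
seg 2 [82.1°–151.6°] dwell: s stays 28.0000
seg 3 [151.6°–245.4°] simple-harmonic, h=-23: full span → s += -23 → s = 5.0000
seg 4 [245.4°–300.5°] simple-harmonic, h=-5: θ=293° here. β=47.6, B=55.1. -5/2·(1 − cos(π·0.8639)) = -4.7749 → s = 0.2251
radial distance = base radius + s = 44 + 0.2251 = 44.2251

44.2251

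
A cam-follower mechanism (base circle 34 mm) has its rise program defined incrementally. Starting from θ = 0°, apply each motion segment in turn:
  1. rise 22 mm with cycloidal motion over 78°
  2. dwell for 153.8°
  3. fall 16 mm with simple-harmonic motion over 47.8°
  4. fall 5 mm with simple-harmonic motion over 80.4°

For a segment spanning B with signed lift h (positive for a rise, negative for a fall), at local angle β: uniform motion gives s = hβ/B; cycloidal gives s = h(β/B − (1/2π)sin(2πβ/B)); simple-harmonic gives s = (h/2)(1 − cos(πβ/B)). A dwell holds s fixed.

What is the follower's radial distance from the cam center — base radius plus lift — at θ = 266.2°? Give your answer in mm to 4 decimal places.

seg 1 [0°–78°] cycloidal, h=22: full span → s += 22 → s = 22.0000
seg 2 [78°–231.8°] dwell: s stays 22.0000
seg 3 [231.8°–279.6°] simple-harmonic, h=-16: θ=266.2° here. β=34.4, B=47.8. -16/2·(1 − cos(π·0.7197)) = -13.0929 → s = 8.9071
radial distance = base radius + s = 34 + 8.9071 = 42.9071

42.9071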